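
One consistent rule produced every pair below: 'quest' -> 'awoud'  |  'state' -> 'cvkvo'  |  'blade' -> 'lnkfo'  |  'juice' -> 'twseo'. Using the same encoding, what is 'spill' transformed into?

Shifts by position in quest: pos 0: q→a (+10), pos 1: u→w (+2), pos 2: e→o (+10), pos 3: s→u (+2) — repeating every 2. The shifts repeat in a cycle of length 2: positions 0,1,… shift by +10, +2, then the pattern repeats.
On spill: s+10=c, p+2=r, i+10=s, l+2=n, l+10=v.

crsnv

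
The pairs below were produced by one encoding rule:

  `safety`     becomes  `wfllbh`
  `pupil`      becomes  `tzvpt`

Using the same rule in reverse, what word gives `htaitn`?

Letter i (0-indexed) is shifted by i+4, so successive shifts are 4, 5, 6, ….
Decoding htaitn: h−4=d, t−5=o, a−6=u, i−7=b, t−8=l, n−9=e.

double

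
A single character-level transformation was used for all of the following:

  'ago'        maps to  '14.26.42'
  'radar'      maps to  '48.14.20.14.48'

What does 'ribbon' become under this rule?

a(#1)→14 and g(#7)→26: differences scale by 2, so n = 2·pos + 12. The formula is n = 2×(alphabet index, a=1) + 12.
Applying it to ribbon: r=18→48, i=9→30, b=2→16, b=2→16, o=15→42, n=14→40.

48.30.16.16.42.40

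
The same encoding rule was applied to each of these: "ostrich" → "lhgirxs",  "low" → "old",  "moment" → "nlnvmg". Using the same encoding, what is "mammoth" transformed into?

nznnlgs

Each pair mirrors across the alphabet (o↔l, s↔h, t↔g): positions sum to 25. Each letter is replaced by its mirror in the alphabet: a↔z, b↔y, c↔x, and so on (the Atbash cipher).
On mammoth: m↔n, a↔z, m↔n, m↔n, o↔l, t↔g, h↔s.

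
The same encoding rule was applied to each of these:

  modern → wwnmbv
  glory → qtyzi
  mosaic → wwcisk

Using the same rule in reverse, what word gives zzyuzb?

It's a Vigenère-style cipher with numeric key [10,8]: position i shifts by key[i mod 2].
Undoing it on zzyuzb: z−10=p, z−8=r, y−10=o, u−8=m, z−10=p, b−8=t.

prompt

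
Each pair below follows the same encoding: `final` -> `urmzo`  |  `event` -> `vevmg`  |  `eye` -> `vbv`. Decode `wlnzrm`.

domain

Each pair mirrors across the alphabet (f↔u, i↔r, n↔m): positions sum to 25. Letters are reflected about the middle of the alphabet (position → 25−position): Atbash.
Decoding wlnzrm: w↔d, l↔o, n↔m, z↔a, r↔i, m↔n.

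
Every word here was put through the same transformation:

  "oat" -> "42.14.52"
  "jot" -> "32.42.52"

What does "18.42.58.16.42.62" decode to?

cowboy

The formula is n = 2×(alphabet index, a=1) + 12.
Reversing it on 18.42.58.16.42.62: 18→(18−12)÷2=3=c, 42→(42−12)÷2=15=o, 58→(58−12)÷2=23=w, 16→(16−12)÷2=2=b, 42→(42−12)÷2=15=o, 62→(62−12)÷2=25=y.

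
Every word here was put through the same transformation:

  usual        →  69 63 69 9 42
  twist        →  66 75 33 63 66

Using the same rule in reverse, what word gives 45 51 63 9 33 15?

mosaic

Each letter becomes 3×(its alphabet position, a=1..z=26) + 6.
Decoding 45 51 63 9 33 15: 45→(45−6)÷3=13=m, 51→(51−6)÷3=15=o, 63→(63−6)÷3=19=s, 9→(9−6)÷3=1=a, 33→(33−6)÷3=9=i, 15→(15−6)÷3=3=c.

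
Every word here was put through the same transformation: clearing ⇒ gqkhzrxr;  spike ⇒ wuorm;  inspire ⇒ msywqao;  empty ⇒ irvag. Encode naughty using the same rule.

rfanpci

In clearing: c→g is +4, l→q is +5, e→k is +6, a→h is +7 — the shift increases by 1 each position. Each letter shifts forward by (position + 4), i.e. 4, 5, 6, … — the shift grows by one for each successive letter.
For naughty: n+4=r, a+5=f, u+6=a, g+7=n, h+8=p, t+9=c, y+10=i.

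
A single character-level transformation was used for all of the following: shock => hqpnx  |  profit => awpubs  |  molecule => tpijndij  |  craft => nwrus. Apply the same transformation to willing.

s(18)→h(7) and h(7)→q(16) fit y≡11x+17 (mod 26); the inverse of 11 mod 26 is 19. Treating letters as 0–25, the rule is x ↦ 11x + 17 (mod 26).
On willing: w(22)→11·22+17≡25=z; i(8)→11·8+17≡1=b; l(11)→11·11+17≡8=i; l(11)→11·11+17≡8=i; i(8)→11·8+17≡1=b; n(13)→11·13+17≡4=e; g(6)→11·6+17≡5=f (all mod 26).

zbiibef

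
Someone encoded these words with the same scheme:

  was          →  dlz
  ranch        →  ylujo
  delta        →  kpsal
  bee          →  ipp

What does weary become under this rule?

dplyf

The shift depends on letter class: consonant w→d is +7, but vowel a→l is +11. Two shifts are in play — +11 for a/e/i/o/u, +7 for every other letter.
For weary: w(cons)+7=d, e(vowel)+11=p, a(vowel)+11=l, r(cons)+7=y, y(cons)+7=f.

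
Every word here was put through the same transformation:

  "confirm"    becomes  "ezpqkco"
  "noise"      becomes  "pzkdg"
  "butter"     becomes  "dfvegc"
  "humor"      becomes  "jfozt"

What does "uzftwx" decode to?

It's a Vigenère-style cipher with numeric key [2,11]: position i shifts by key[i mod 2].
Reversing it on uzftwx: u−2=s, z−11=o, f−2=d, t−11=i, w−2=u, x−11=m.

sodium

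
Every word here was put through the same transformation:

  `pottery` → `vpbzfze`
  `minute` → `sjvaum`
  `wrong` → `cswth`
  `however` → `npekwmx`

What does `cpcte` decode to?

It's a Vigenère-style cipher with numeric key [6,1,8]: position i shifts by key[i mod 3].
Reversing it on cpcte: c−6=w, p−1=o, c−8=u, t−6=n, e−1=d.

wound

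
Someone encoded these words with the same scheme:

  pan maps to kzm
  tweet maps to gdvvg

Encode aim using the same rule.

Each pair mirrors across the alphabet (p↔k, a↔z, n↔m): positions sum to 25. Each letter is replaced by its mirror in the alphabet: a↔z, b↔y, c↔x, and so on (the Atbash cipher).
Applying it to aim: a↔z, i↔r, m↔n.

zrn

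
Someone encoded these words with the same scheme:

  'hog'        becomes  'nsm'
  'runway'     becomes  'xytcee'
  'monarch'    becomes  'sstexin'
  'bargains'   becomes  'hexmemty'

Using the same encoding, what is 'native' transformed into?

tezmbi

The shift depends on letter class: consonant h→n is +6, but vowel o→s is +4. Two shifts are in play — +4 for a/e/i/o/u, +6 for every other letter.
For native: n(cons)+6=t, a(vowel)+4=e, t(cons)+6=z, i(vowel)+4=m, v(cons)+6=b, e(vowel)+4=i.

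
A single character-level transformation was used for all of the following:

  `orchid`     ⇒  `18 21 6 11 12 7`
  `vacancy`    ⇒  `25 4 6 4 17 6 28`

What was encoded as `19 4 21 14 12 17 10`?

o is letter #15 and maps to 18: an offset of 3. Letters become their 1-based position plus 3 (so a→4, b→5, …).
Decoding 19 4 21 14 12 17 10: 19→(19−3)÷1=16=p, 4→(4−3)÷1=1=a, 21→(21−3)÷1=18=r, 14→(14−3)÷1=11=k, 12→(12−3)÷1=9=i, 17→(17−3)÷1=14=n, 10→(10−3)÷1=7=g.

parking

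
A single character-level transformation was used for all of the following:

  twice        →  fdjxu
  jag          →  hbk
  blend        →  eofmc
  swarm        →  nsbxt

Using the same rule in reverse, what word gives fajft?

seize

The output letters match the input read backwards, each shifted +1: twice reversed is eciwt. Read the word backwards and shift each letter +1.
Decoding fajft: shift back: f−1=e, a−1=z, j−1=i, f−1=e, t−1=s → ezies; then reverse → seize.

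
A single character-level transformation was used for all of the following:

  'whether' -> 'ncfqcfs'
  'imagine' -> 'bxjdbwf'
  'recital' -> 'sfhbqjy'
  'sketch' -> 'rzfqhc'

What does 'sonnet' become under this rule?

rvwwfq

w(22)→n(13) and h(7)→c(2) fit y≡25x+9 (mod 26); the inverse of 25 mod 26 is 25. Each letter's alphabet position (a=0..z=25) is mapped through 25·x+9 mod 26 — an affine cipher.
On sonnet: s(18)→25·18+9≡17=r; o(14)→25·14+9≡21=v; n(13)→25·13+9≡22=w; n(13)→25·13+9≡22=w; e(4)→25·4+9≡5=f; t(19)→25·19+9≡16=q (all mod 26).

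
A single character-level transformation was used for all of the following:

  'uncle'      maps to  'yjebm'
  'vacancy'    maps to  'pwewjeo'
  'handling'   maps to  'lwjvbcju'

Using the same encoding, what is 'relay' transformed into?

zmbwo

u(20)→y(24) and n(13)→j(9) fit y≡17x+22 (mod 26); the inverse of 17 mod 26 is 23. Treating letters as 0–25, the rule is x ↦ 17x + 22 (mod 26).
For relay: r(17)→17·17+22≡25=z; e(4)→17·4+22≡12=m; l(11)→17·11+22≡1=b; a(0)→17·0+22≡22=w; y(24)→17·24+22≡14=o (all mod 26).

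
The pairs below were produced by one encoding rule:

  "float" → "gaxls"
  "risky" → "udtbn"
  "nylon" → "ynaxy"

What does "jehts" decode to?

chest

Treating letters as 0–25, the rule is x ↦ 25x + 11 (mod 26).
Reversing it on jehts: j(9)→25·(9−11)≡2=c; e(4)→25·(4−11)≡7=h; h(7)→25·(7−11)≡4=e; t(19)→25·(19−11)≡18=s; s(18)→25·(18−11)≡19=t (all mod 26).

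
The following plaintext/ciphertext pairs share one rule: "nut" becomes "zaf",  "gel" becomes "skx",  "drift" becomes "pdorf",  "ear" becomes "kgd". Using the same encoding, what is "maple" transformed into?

The shift depends on letter class: consonant n→z is +12, but vowel u→a is +6. Two shifts are in play — +6 for a/e/i/o/u, +12 for every other letter.
For maple: m(cons)+12=y, a(vowel)+6=g, p(cons)+12=b, l(cons)+12=x, e(vowel)+6=k.

ygbxk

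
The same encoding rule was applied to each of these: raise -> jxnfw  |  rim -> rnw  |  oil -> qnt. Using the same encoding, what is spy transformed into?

dux

The output letters match the input read backwards, each shifted +5: raise reversed is esiar. Two steps: reverse the string, then apply a Caesar shift of +5.
Applying it to spy: reverse → yps; then shift: y+5=d, p+5=u, s+5=x.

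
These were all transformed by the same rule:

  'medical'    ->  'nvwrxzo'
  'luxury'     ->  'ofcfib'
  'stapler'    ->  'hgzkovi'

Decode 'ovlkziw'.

leopard

Each pair mirrors across the alphabet (m↔n, e↔v, d↔w): positions sum to 25. Letters are reflected about the middle of the alphabet (position → 25−position): Atbash.
Undoing it on ovlkziw: o↔l, v↔e, l↔o, k↔p, z↔a, i↔r, w↔d.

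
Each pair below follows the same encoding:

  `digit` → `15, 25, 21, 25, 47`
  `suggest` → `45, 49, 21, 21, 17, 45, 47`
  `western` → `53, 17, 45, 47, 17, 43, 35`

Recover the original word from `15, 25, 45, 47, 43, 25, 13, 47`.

district

d(#4)→15 and i(#9)→25: differences scale by 2, so n = 2·pos + 7. The formula is n = 2×(alphabet index, a=1) + 7.
Undoing it on 15, 25, 45, 47, 43, 25, 13, 47: 15→(15−7)÷2=4=d, 25→(25−7)÷2=9=i, 45→(45−7)÷2=19=s, 47→(47−7)÷2=20=t, 43→(43−7)÷2=18=r, 25→(25−7)÷2=9=i, 13→(13−7)÷2=3=c, 47→(47−7)÷2=20=t.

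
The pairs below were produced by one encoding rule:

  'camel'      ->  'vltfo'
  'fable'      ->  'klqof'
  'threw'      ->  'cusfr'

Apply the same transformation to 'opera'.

c(2)→v(21) and a(0)→l(11) fit y≡5x+11 (mod 26); the inverse of 5 mod 26 is 21. Each letter's alphabet position (a=0..z=25) is mapped through 5·x+11 mod 26 — an affine cipher.
Applying it to opera: o(14)→5·14+11≡3=d; p(15)→5·15+11≡8=i; e(4)→5·4+11≡5=f; r(17)→5·17+11≡18=s; a(0)→5·0+11≡11=l (all mod 26).

difsl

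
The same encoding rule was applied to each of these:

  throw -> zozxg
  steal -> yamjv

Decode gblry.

audio

Each letter shifts forward by (position + 6), i.e. 6, 7, 8, … — the shift grows by one for each successive letter.
Undoing it on gblry: g−6=a, b−7=u, l−8=d, r−9=i, y−10=o.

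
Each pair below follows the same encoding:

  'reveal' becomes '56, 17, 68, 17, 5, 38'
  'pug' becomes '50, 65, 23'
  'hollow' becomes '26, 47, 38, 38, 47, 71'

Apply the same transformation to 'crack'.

r(#18)→56 and e(#5)→17: differences scale by 3, so n = 3·pos + 2. With a=1..z=26, the number is 3·pos + 2.
Applying it to crack: c=3→11, r=18→56, a=1→5, c=3→11, k=11→35.

11, 56, 5, 11, 35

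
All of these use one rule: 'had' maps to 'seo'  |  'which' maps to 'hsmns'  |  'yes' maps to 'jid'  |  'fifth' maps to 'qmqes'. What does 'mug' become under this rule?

xyr

Vowels shift forward by 4 and consonants shift forward by 11.
Applying it to mug: m(cons)+11=x, u(vowel)+4=y, g(cons)+11=r.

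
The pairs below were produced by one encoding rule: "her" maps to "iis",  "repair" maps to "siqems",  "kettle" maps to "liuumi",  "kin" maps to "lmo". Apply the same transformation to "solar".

tsmes

Two shifts are in play — +4 for a/e/i/o/u, +1 for every other letter.
On solar: s(cons)+1=t, o(vowel)+4=s, l(cons)+1=m, a(vowel)+4=e, r(cons)+1=s.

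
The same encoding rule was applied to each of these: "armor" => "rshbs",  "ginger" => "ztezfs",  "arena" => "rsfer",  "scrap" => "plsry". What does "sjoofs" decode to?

rubber

Each letter's alphabet position (a=0..z=25) is mapped through 23·x+17 mod 26 — an affine cipher.
Reversing it on sjoofs: s(18)→17·(18−17)≡17=r; j(9)→17·(9−17)≡20=u; o(14)→17·(14−17)≡1=b; o(14)→17·(14−17)≡1=b; f(5)→17·(5−17)≡4=e; s(18)→17·(18−17)≡17=r (all mod 26).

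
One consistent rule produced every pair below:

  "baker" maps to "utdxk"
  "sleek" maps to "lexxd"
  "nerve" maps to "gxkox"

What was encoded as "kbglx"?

rinse

Compare letters: b→u is +19, a→t is +19, k→d is +19 — a constant shift. Each letter is shifted forward by 19 in the alphabet (a Caesar shift of +19).
Decoding kbglx: k−19=r, b−19=i, g−19=n, l−19=s, x−19=e.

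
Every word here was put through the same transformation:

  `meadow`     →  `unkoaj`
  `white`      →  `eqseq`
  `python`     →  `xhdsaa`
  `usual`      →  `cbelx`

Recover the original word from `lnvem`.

delta

In meadow: m→u is +8, e→n is +9, a→k is +10, d→o is +11 — the shift increases by 1 each position. Letter i (0-indexed) is shifted by i+8, so successive shifts are 8, 9, 10, ….
Decoding lnvem: l−8=d, n−9=e, v−10=l, e−11=t, m−12=a.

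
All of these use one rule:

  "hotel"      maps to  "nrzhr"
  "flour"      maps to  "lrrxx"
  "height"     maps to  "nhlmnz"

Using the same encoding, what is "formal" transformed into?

The shift depends on letter class: consonant h→n is +6, but vowel o→r is +3. The rule splits by letter class: vowels +3, consonants +6.
For formal: f(cons)+6=l, o(vowel)+3=r, r(cons)+6=x, m(cons)+6=s, a(vowel)+3=d, l(cons)+6=r.

lrxsdr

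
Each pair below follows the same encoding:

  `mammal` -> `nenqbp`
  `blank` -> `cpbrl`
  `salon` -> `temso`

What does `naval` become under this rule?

It's a Vigenère-style cipher with numeric key [1,4]: position i shifts by key[i mod 2].
On naval: n+1=o, a+4=e, v+1=w, a+4=e, l+1=m.

oewem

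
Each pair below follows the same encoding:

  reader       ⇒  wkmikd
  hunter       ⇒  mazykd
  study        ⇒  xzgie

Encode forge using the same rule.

The shifts repeat in a cycle of length 3: positions 0,1,… shift by +5, +6, +12, then the pattern repeats.
For forge: f+5=k, o+6=u, r+12=d, g+5=l, e+6=k.

kudlk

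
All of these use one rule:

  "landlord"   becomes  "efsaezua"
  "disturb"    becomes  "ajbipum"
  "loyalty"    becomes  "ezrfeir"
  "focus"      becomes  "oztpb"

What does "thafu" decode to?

cedar

Treating letters as 0–25, the rule is x ↦ 7x + 5 (mod 26).
Reversing it on thafu: t(19)→15·(19−5)≡2=c; h(7)→15·(7−5)≡4=e; a(0)→15·(0−5)≡3=d; f(5)→15·(5−5)≡0=a; u(20)→15·(20−5)≡17=r (all mod 26).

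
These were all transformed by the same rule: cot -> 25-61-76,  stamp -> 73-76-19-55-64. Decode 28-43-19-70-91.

c(#3)→25 and o(#15)→61: differences scale by 3, so n = 3·pos + 16. Each letter becomes 3×(its alphabet position, a=1..z=26) + 16.
Decoding 28-43-19-70-91: 28→(28−16)÷3=4=d, 43→(43−16)÷3=9=i, 19→(19−16)÷3=1=a, 70→(70−16)÷3=18=r, 91→(91−16)÷3=25=y.

diary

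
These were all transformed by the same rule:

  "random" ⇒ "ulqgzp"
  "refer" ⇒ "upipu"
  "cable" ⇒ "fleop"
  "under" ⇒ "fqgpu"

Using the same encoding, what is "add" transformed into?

The rule splits by letter class: vowels +11, consonants +3.
On add: a(vowel)+11=l, d(cons)+3=g, d(cons)+3=g.

lgg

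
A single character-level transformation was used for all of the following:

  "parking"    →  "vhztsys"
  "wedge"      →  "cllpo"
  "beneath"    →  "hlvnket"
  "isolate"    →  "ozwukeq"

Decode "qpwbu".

kiosk

In parking: p→v is +6, a→h is +7, r→z is +8, k→t is +9 — the shift increases by 1 each position. Letter i (0-indexed) is shifted by i+6, so successive shifts are 6, 7, 8, ….
Decoding qpwbu: q−6=k, p−7=i, w−8=o, b−9=s, u−10=k.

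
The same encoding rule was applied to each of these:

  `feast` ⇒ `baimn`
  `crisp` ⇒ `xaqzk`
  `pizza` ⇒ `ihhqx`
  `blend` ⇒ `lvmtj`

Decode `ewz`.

The output letters match the input read backwards, each shifted +8: feast reversed is tsaef. Read the word backwards and shift each letter +8.
Reversing it on ewz: shift back: e−8=w, w−8=o, z−8=r → wor; then reverse → row.

row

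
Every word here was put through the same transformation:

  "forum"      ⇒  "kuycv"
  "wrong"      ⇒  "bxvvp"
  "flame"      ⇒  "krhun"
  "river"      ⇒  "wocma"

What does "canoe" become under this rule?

In forum: f→k is +5, o→u is +6, r→y is +7, u→c is +8 — the shift increases by 1 each position. Letter i (0-indexed) is shifted by i+5, so successive shifts are 5, 6, 7, ….
For canoe: c+5=h, a+6=g, n+7=u, o+8=w, e+9=n.

hguwn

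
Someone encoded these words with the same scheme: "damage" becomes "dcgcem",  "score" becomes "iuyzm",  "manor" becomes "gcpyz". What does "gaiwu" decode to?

d(3)→d(3) and a(0)→c(2) fit y≡9x+2 (mod 26); the inverse of 9 mod 26 is 3. Each letter's alphabet position (a=0..z=25) is mapped through 9·x+2 mod 26 — an affine cipher.
Reversing it on gaiwu: g(6)→3·(6−2)≡12=m; a(0)→3·(0−2)≡20=u; i(8)→3·(8−2)≡18=s; w(22)→3·(22−2)≡8=i; u(20)→3·(20−2)≡2=c (all mod 26).

music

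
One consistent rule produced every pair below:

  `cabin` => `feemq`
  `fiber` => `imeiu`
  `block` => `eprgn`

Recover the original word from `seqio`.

Shifts by position in cabin: pos 0: c→f (+3), pos 1: a→e (+4), pos 2: b→e (+3), pos 3: i→m (+4) — repeating every 2. A repeating key of period 2 is used — shifts +3, +4 over and over.
Reversing it on seqio: s−3=p, e−4=a, q−3=n, i−4=e, o−3=l.

panel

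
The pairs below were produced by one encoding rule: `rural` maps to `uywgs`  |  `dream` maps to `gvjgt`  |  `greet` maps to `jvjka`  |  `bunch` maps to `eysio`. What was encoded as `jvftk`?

Letter i (0-indexed) is shifted by i+3, so successive shifts are 3, 4, 5, ….
Reversing it on jvftk: j−3=g, v−4=r, f−5=a, t−6=n, k−7=d.

grand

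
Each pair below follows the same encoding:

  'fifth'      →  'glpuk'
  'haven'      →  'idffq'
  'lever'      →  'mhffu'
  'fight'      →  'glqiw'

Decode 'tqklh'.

snake

A repeating key of period 3 is used — shifts +1, +3, +10 over and over.
Reversing it on tqklh: t−1=s, q−3=n, k−10=a, l−1=k, h−3=e.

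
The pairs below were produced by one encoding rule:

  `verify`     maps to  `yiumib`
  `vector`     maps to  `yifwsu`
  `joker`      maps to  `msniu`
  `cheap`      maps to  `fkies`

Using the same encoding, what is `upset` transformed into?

The shift depends on letter class: consonant v→y is +3, but vowel e→i is +4. The rule splits by letter class: vowels +4, consonants +3.
Applying it to upset: u(vowel)+4=y, p(cons)+3=s, s(cons)+3=v, e(vowel)+4=i, t(cons)+3=w.

ysviw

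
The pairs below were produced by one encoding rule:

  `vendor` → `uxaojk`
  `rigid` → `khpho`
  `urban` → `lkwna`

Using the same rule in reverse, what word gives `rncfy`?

v(21)→u(20) and e(4)→x(23) fit y≡9x+13 (mod 26); the inverse of 9 mod 26 is 3. Each letter's alphabet position (a=0..z=25) is mapped through 9·x+13 mod 26 — an affine cipher.
Decoding rncfy: r(17)→3·(17−13)≡12=m; n(13)→3·(13−13)≡0=a; c(2)→3·(2−13)≡19=t; f(5)→3·(5−13)≡2=c; y(24)→3·(24−13)≡7=h (all mod 26).

match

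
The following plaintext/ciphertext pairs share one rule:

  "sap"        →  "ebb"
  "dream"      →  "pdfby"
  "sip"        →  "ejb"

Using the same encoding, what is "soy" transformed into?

The shift depends on letter class: consonant s→e is +12, but vowel a→b is +1. Two shifts are in play — +1 for a/e/i/o/u, +12 for every other letter.
On soy: s(cons)+12=e, o(vowel)+1=p, y(cons)+12=k.

epk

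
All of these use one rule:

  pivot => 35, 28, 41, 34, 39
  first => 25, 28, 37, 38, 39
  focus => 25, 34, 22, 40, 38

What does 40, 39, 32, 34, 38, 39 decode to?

p is letter #16 and maps to 35: an offset of 19. Letters become their 1-based position plus 19 (so a→20, b→21, …).
Reversing it on 40, 39, 32, 34, 38, 39: 40→(40−19)÷1=21=u, 39→(39−19)÷1=20=t, 32→(32−19)÷1=13=m, 34→(34−19)÷1=15=o, 38→(38−19)÷1=19=s, 39→(39−19)÷1=20=t.

utmost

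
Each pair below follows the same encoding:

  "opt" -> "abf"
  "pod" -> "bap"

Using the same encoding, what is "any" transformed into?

mzk

Compare letters: o→a is +12, p→b is +12, t→f is +12 — a constant shift. Each letter is shifted forward by 12 in the alphabet (a Caesar shift of +12).
On any: a+12=m, n+12=z, y+12=k.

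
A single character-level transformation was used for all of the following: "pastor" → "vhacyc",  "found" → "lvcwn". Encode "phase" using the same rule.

voibo

In pastor: p→v is +6, a→h is +7, s→a is +8, t→c is +9 — the shift increases by 1 each position. The shift increases by 1 at each position, starting from +6: 6, 7, 8, ….
For phase: p+6=v, h+7=o, a+8=i, s+9=b, e+10=o.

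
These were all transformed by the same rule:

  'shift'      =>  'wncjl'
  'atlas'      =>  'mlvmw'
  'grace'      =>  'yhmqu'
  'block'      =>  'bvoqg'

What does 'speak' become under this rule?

Each letter's alphabet position (a=0..z=25) is mapped through 15·x+12 mod 26 — an affine cipher.
For speak: s(18)→15·18+12≡22=w; p(15)→15·15+12≡3=d; e(4)→15·4+12≡20=u; a(0)→15·0+12≡12=m; k(10)→15·10+12≡6=g (all mod 26).

wdumg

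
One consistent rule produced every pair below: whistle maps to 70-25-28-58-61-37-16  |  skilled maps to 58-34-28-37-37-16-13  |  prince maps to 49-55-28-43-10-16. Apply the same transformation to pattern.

Each letter becomes 3×(its alphabet position, a=1..z=26) + 1.
Applying it to pattern: p=16→49, a=1→4, t=20→61, t=20→61, e=5→16, r=18→55, n=14→43.

49-4-61-61-16-55-43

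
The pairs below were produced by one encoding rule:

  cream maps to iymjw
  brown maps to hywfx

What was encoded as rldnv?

Each letter shifts forward by (position + 6), i.e. 6, 7, 8, … — the shift grows by one for each successive letter.
Reversing it on rldnv: r−6=l, l−7=e, d−8=v, n−9=e, v−10=l.

level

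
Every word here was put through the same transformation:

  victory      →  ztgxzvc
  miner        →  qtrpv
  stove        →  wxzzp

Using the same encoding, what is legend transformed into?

Two shifts are in play — +11 for a/e/i/o/u, +4 for every other letter.
Applying it to legend: l(cons)+4=p, e(vowel)+11=p, g(cons)+4=k, e(vowel)+11=p, n(cons)+4=r, d(cons)+4=h.

ppkprh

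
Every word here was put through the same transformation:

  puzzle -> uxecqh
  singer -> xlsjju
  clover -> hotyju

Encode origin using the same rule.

tunjnq

Shifts by position in puzzle: pos 0: p→u (+5), pos 1: u→x (+3), pos 2: z→e (+5), pos 3: z→c (+3) — repeating every 2. The shifts repeat in a cycle of length 2: positions 0,1,… shift by +5, +3, then the pattern repeats.
Applying it to origin: o+5=t, r+3=u, i+5=n, g+3=j, i+5=n, n+3=q.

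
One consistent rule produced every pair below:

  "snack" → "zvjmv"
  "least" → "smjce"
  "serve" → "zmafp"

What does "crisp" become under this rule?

jzrca

In snack: s→z is +7, n→v is +8, a→j is +9, c→m is +10 — the shift increases by 1 each position. Each letter shifts forward by (position + 7), i.e. 7, 8, 9, … — the shift grows by one for each successive letter.
Applying it to crisp: c+7=j, r+8=z, i+9=r, s+10=c, p+11=a.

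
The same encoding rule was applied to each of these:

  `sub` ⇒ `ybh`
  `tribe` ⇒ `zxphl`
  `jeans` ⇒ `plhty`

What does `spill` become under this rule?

Two shifts are in play — +7 for a/e/i/o/u, +6 for every other letter.
Applying it to spill: s(cons)+6=y, p(cons)+6=v, i(vowel)+7=p, l(cons)+6=r, l(cons)+6=r.

yvprr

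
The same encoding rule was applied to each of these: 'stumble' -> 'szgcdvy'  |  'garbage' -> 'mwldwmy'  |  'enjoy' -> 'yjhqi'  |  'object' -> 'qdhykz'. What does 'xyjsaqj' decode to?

pension

s(18)→s(18) and t(19)→z(25) fit y≡7x+22 (mod 26); the inverse of 7 mod 26 is 15. This is an affine cipher: with a=0,…,z=25, each position x becomes (7x+22) mod 26.
Undoing it on xyjsaqj: x(23)→15·(23−22)≡15=p; y(24)→15·(24−22)≡4=e; j(9)→15·(9−22)≡13=n; s(18)→15·(18−22)≡18=s; a(0)→15·(0−22)≡8=i; q(16)→15·(16−22)≡14=o; j(9)→15·(9−22)≡13=n (all mod 26).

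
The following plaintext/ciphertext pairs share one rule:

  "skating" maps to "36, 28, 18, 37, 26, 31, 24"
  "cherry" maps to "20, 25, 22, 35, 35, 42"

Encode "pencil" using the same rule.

Each letter is replaced by its alphabet position (a=1..z=26) + 17.
On pencil: p=16→33, e=5→22, n=14→31, c=3→20, i=9→26, l=12→29.

33, 22, 31, 20, 26, 29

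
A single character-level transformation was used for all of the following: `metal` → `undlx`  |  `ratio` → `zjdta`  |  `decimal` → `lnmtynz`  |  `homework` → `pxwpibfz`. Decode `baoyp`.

trend

In metal: m→u is +8, e→n is +9, t→d is +10, a→l is +11 — the shift increases by 1 each position. The shift increases by 1 at each position, starting from +8: 8, 9, 10, ….
Undoing it on baoyp: b−8=t, a−9=r, o−10=e, y−11=n, p−12=d.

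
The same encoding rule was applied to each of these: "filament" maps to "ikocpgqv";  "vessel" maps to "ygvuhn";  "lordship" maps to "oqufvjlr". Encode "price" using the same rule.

Shifts by position in filament: pos 0: f→i (+3), pos 1: i→k (+2), pos 2: l→o (+3), pos 3: a→c (+2) — repeating every 2. The shifts repeat in a cycle of length 2: positions 0,1,… shift by +3, +2, then the pattern repeats.
For price: p+3=s, r+2=t, i+3=l, c+2=e, e+3=h.

stleh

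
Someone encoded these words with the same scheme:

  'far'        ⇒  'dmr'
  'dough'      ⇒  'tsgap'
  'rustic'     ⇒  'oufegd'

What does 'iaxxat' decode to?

hollow

The output letters match the input read backwards, each shifted +12: far reversed is raf. The word is reversed, then every letter is shifted forward by 12.
Reversing it on iaxxat: shift back: i−12=w, a−12=o, x−12=l, x−12=l, a−12=o, t−12=h → wolloh; then reverse → hollow.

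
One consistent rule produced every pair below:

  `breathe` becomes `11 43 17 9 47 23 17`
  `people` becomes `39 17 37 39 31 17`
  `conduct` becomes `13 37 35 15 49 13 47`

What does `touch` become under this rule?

47 37 49 13 23

b(#2)→11 and r(#18)→43: differences scale by 2, so n = 2·pos + 7. With a=1..z=26, the number is 2·pos + 7.
Applying it to touch: t=20→47, o=15→37, u=21→49, c=3→13, h=8→23.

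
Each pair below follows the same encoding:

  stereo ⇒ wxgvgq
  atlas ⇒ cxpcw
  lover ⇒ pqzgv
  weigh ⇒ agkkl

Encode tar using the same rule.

xcv

The shift depends on letter class: consonant s→w is +4, but vowel e→g is +2. Vowels shift forward by 2 and consonants shift forward by 4.
On tar: t(cons)+4=x, a(vowel)+2=c, r(cons)+4=v.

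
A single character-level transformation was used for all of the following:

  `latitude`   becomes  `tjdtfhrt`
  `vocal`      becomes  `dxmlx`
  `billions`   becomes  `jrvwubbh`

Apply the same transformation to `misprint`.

In latitude: l→t is +8, a→j is +9, t→d is +10, i→t is +11 — the shift increases by 1 each position. Each letter shifts forward by (position + 8), i.e. 8, 9, 10, … — the shift grows by one for each successive letter.
On misprint: m+8=u, i+9=r, s+10=c, p+11=a, r+12=d, i+13=v, n+14=b, t+15=i.

urcadvbi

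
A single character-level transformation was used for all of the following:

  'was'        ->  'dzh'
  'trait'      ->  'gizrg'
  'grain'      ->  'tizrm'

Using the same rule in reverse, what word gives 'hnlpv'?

smoke

Each pair mirrors across the alphabet (w↔d, a↔z, s↔h): positions sum to 25. Letters are reflected about the middle of the alphabet (position → 25−position): Atbash.
Undoing it on hnlpv: h↔s, n↔m, l↔o, p↔k, v↔e.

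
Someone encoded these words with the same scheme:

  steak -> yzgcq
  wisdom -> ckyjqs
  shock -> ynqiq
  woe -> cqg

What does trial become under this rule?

zxkcr

Two shifts are in play — +2 for a/e/i/o/u, +6 for every other letter.
For trial: t(cons)+6=z, r(cons)+6=x, i(vowel)+2=k, a(vowel)+2=c, l(cons)+6=r.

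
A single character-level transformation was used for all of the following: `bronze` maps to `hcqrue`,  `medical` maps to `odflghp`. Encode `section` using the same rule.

qrlwfhv

The output letters match the input read backwards, each shifted +3: bronze reversed is eznorb. Read the word backwards and shift each letter +3.
For section: reverse → noitces; then shift: n+3=q, o+3=r, i+3=l, t+3=w, c+3=f, e+3=h, s+3=v.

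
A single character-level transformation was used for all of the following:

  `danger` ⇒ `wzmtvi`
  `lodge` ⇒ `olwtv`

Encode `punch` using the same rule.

kfmxs

Each pair mirrors across the alphabet (d↔w, a↔z, n↔m): positions sum to 25. This is the alphabet-reversal cipher (Atbash): a becomes z, b becomes y, etc.
Applying it to punch: p↔k, u↔f, n↔m, c↔x, h↔s.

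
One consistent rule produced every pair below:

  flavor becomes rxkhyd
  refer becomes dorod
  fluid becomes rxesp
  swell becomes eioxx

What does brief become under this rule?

ndsor

The shift depends on letter class: consonant f→r is +12, but vowel a→k is +10. Two shifts are in play — +10 for a/e/i/o/u, +12 for every other letter.
Applying it to brief: b(cons)+12=n, r(cons)+12=d, i(vowel)+10=s, e(vowel)+10=o, f(cons)+12=r.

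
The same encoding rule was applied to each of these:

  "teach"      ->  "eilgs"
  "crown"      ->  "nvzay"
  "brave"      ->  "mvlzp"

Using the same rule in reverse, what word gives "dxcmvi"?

strike

Shifts by position in teach: pos 0: t→e (+11), pos 1: e→i (+4), pos 2: a→l (+11), pos 3: c→g (+4) — repeating every 2. It's a Vigenère-style cipher with numeric key [11,4]: position i shifts by key[i mod 2].
Undoing it on dxcmvi: d−11=s, x−4=t, c−11=r, m−4=i, v−11=k, i−4=e.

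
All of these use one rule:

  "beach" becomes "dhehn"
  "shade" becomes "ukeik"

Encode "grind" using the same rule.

Letter i (0-indexed) is shifted by i+2, so successive shifts are 2, 3, 4, ….
For grind: g+2=i, r+3=u, i+4=m, n+5=s, d+6=j.

iumsj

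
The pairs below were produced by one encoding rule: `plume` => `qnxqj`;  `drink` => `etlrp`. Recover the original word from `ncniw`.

maker

In plume: p→q is +1, l→n is +2, u→x is +3, m→q is +4 — the shift increases by 1 each position. The shift increases by 1 at each position, starting from +1: 1, 2, 3, ….
Reversing it on ncniw: n−1=m, c−2=a, n−3=k, i−4=e, w−5=r.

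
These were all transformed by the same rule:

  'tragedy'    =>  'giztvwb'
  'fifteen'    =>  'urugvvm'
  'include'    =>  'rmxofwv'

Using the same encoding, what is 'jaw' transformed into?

qzd

Each pair mirrors across the alphabet (t↔g, r↔i, a↔z): positions sum to 25. Each letter is replaced by its mirror in the alphabet: a↔z, b↔y, c↔x, and so on (the Atbash cipher).
Applying it to jaw: j↔q, a↔z, w↔d.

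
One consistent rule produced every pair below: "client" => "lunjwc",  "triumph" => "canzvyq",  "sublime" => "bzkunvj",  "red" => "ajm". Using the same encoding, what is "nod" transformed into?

wtm

The shift depends on letter class: consonant c→l is +9, but vowel i→n is +5. Vowels shift forward by 5 and consonants shift forward by 9.
Applying it to nod: n(cons)+9=w, o(vowel)+5=t, d(cons)+9=m.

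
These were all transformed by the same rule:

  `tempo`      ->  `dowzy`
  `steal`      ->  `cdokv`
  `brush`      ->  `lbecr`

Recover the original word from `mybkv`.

Compare letters: t→d is +10, e→o is +10, m→w is +10 — a constant shift. Each letter is shifted forward by 10 in the alphabet (a Caesar shift of +10).
Decoding mybkv: m−10=c, y−10=o, b−10=r, k−10=a, v−10=l.

coral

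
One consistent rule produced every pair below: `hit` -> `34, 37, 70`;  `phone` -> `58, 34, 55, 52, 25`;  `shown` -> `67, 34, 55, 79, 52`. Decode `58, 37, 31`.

With a=1..z=26, the number is 3·pos + 10.
Decoding 58, 37, 31: 58→(58−10)÷3=16=p, 37→(37−10)÷3=9=i, 31→(31−10)÷3=7=g.

pig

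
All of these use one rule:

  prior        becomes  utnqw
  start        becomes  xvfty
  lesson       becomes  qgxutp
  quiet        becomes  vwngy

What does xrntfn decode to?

Shifts by position in prior: pos 0: p→u (+5), pos 1: r→t (+2), pos 2: i→n (+5), pos 3: o→q (+2) — repeating every 2. It's a Vigenère-style cipher with numeric key [5,2]: position i shifts by key[i mod 2].
Reversing it on xrntfn: x−5=s, r−2=p, n−5=i, t−2=r, f−5=a, n−2=l.

spiral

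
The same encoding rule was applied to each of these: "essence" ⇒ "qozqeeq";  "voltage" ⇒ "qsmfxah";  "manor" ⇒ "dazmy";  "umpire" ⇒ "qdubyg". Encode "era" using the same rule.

Two steps: reverse the string, then apply a Caesar shift of +12.
For era: reverse → are; then shift: a+12=m, r+12=d, e+12=q.

mdq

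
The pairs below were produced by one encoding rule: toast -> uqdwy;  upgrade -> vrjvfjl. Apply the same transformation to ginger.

hkqkjx

In toast: t→u is +1, o→q is +2, a→d is +3, s→w is +4 — the shift increases by 1 each position. Letter i (0-indexed) is shifted by i+1, so successive shifts are 1, 2, 3, ….
Applying it to ginger: g+1=h, i+2=k, n+3=q, g+4=k, e+5=j, r+6=x.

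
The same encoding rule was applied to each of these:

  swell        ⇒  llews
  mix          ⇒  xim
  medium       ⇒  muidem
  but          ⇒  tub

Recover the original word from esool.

The word is simply reversed.
Reversing it on esool: then reverse → loose.

loose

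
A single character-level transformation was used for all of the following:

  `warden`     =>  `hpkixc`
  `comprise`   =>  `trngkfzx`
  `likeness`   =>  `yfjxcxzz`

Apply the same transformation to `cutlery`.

Each letter's alphabet position (a=0..z=25) is mapped through 15·x+15 mod 26 — an affine cipher.
Applying it to cutlery: c(2)→15·2+15≡19=t; u(20)→15·20+15≡3=d; t(19)→15·19+15≡14=o; l(11)→15·11+15≡24=y; e(4)→15·4+15≡23=x; r(17)→15·17+15≡10=k; y(24)→15·24+15≡11=l (all mod 26).

tdoyxkl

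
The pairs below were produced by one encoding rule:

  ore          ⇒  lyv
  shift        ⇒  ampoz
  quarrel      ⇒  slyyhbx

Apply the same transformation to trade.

The output letters match the input read backwards, each shifted +7: ore reversed is ero. Two steps: reverse the string, then apply a Caesar shift of +7.
Applying it to trade: reverse → edart; then shift: e+7=l, d+7=k, a+7=h, r+7=y, t+7=a.

lkhya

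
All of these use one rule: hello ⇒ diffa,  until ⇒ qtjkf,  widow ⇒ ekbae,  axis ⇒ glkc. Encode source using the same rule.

h(7)→d(3) and e(4)→i(8) fit y≡7x+6 (mod 26); the inverse of 7 mod 26 is 15. This is an affine cipher: with a=0,…,z=25, each position x becomes (7x+6) mod 26.
Applying it to source: s(18)→7·18+6≡2=c; o(14)→7·14+6≡0=a; u(20)→7·20+6≡16=q; r(17)→7·17+6≡21=v; c(2)→7·2+6≡20=u; e(4)→7·4+6≡8=i (all mod 26).

caqvui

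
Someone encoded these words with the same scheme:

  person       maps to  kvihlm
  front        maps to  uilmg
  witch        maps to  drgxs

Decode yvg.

Each pair mirrors across the alphabet (p↔k, e↔v, r↔i): positions sum to 25. Letters are reflected about the middle of the alphabet (position → 25−position): Atbash.
Reversing it on yvg: y↔b, v↔e, g↔t.

bet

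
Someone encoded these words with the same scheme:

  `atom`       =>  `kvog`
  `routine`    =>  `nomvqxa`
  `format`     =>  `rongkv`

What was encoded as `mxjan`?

under

Each letter's alphabet position (a=0..z=25) is mapped through 17·x+10 mod 26 — an affine cipher.
Decoding mxjan: m(12)→23·(12−10)≡20=u; x(23)→23·(23−10)≡13=n; j(9)→23·(9−10)≡3=d; a(0)→23·(0−10)≡4=e; n(13)→23·(13−10)≡17=r (all mod 26).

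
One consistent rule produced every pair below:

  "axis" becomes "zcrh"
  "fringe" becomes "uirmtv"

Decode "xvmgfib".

century

Each pair mirrors across the alphabet (a↔z, x↔c, i↔r): positions sum to 25. Each letter is replaced by its mirror in the alphabet: a↔z, b↔y, c↔x, and so on (the Atbash cipher).
Decoding xvmgfib: x↔c, v↔e, m↔n, g↔t, f↔u, i↔r, b↔y.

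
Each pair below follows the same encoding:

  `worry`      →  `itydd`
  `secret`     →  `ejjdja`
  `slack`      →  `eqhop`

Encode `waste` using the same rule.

Shifts by position in worry: pos 0: w→i (+12), pos 1: o→t (+5), pos 2: r→y (+7), pos 3: r→d (+12), pos 4: y→d (+5) — repeating every 3. A repeating key of period 3 is used — shifts +12, +5, +7 over and over.
For waste: w+12=i, a+5=f, s+7=z, t+12=f, e+5=j.

ifzfj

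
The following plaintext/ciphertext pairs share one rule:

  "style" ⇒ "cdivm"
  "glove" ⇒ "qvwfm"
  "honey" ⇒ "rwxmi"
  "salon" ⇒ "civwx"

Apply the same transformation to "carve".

mibfm

The shift depends on letter class: consonant s→c is +10, but vowel e→m is +8. The rule splits by letter class: vowels +8, consonants +10.
For carve: c(cons)+10=m, a(vowel)+8=i, r(cons)+10=b, v(cons)+10=f, e(vowel)+8=m.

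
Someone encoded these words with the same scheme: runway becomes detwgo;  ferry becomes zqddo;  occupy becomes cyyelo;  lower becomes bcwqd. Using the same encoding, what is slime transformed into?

mbakq

r(17)→d(3) and u(20)→e(4) fit y≡9x+6 (mod 26); the inverse of 9 mod 26 is 3. Treating letters as 0–25, the rule is x ↦ 9x + 6 (mod 26).
On slime: s(18)→9·18+6≡12=m; l(11)→9·11+6≡1=b; i(8)→9·8+6≡0=a; m(12)→9·12+6≡10=k; e(4)→9·4+6≡16=q (all mod 26).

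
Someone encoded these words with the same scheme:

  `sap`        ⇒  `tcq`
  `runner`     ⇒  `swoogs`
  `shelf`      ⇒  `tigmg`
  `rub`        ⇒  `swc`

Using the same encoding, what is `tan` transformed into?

uco

The shift depends on letter class: consonant s→t is +1, but vowel a→c is +2. Vowels shift forward by 2 and consonants shift forward by 1.
Applying it to tan: t(cons)+1=u, a(vowel)+2=c, n(cons)+1=o.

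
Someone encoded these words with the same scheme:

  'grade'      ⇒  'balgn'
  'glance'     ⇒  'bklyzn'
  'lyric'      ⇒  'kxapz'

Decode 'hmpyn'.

spine

g(6)→b(1) and r(17)→a(0) fit y≡7x+11 (mod 26); the inverse of 7 mod 26 is 15. Each letter's alphabet position (a=0..z=25) is mapped through 7·x+11 mod 26 — an affine cipher.
Reversing it on hmpyn: h(7)→15·(7−11)≡18=s; m(12)→15·(12−11)≡15=p; p(15)→15·(15−11)≡8=i; y(24)→15·(24−11)≡13=n; n(13)→15·(13−11)≡4=e (all mod 26).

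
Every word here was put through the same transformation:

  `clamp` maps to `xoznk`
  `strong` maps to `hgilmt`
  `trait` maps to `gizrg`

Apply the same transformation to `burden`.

yfiwvm

Letters are reflected about the middle of the alphabet (position → 25−position): Atbash.
For burden: b↔y, u↔f, r↔i, d↔w, e↔v, n↔m.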